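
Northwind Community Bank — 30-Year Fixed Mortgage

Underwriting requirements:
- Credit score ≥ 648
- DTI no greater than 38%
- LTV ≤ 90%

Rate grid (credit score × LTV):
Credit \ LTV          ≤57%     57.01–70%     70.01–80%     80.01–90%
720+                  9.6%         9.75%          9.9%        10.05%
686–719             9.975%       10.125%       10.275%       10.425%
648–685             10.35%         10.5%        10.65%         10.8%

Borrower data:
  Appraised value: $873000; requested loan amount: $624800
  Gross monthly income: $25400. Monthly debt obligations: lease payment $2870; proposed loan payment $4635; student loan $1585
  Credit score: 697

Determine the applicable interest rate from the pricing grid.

10.275%

Credit score 697 ≥ 648; Total monthly debts = (2,870 + 4,635 + 1,585) = 9,090. Debt-to-income = 9,090/25,400 = 35.8% — meets 38% limit
LTV = 624,800/873,000 = 71.6% ≤ 90%
Row: 697 falls in 686–719. Column: 71.6% falls in 70.01–80%. Rate = 10.275%.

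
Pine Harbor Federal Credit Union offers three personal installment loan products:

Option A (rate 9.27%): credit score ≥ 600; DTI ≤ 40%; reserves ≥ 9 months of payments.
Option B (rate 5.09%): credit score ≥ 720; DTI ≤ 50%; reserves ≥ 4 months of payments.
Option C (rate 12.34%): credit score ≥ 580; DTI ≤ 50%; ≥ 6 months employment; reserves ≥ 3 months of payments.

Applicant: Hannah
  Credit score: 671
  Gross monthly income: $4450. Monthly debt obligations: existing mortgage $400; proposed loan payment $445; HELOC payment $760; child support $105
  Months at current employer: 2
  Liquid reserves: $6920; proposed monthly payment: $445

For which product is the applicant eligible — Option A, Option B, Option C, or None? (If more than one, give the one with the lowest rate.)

Option A

Total debts = (400 + 445 + 760 + 105) = 1,710; DTI = 1,710/4,450 = 38.4%.
Reserves = 6,920/445 = 15.6 months.
Option A: score 671 ≥ 600; DTI 38.4% ≤ 40%; reserves 15.6 ≥ 9 mo → qualifies.
Option B: score 671 < 720; DTI 38.4% ≤ 50%; reserves 15.6 ≥ 4 mo → does not qualify.
Option C: score 671 ≥ 580; DTI 38.4% ≤ 50%; employment 2 < 6 mo; reserves 15.6 ≥ 3 mo → does not qualify.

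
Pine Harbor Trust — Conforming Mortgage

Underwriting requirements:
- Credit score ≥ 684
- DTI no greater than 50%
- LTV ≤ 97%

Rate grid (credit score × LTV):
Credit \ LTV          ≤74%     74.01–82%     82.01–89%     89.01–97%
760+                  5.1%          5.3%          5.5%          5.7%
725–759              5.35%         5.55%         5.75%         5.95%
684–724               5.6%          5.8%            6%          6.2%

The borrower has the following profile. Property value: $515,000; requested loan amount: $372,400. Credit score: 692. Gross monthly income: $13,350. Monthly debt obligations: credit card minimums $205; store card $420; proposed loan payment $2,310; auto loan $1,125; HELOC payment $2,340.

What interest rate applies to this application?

Credit score 692 ≥ 684; Total monthly debts = (205 + 420 + 2,310 + 1,125 + 2,340) = 6,400. DTI: 6,400 ÷ 13,350 = 47.9%, within the 50% cap
LTV: 372,400 ÷ 515,000 = 72.3%, within 97% cap
Row: 692 falls in 684–724. Column: 72.3% falls in ≤74%. Rate = 5.6%.

5.6%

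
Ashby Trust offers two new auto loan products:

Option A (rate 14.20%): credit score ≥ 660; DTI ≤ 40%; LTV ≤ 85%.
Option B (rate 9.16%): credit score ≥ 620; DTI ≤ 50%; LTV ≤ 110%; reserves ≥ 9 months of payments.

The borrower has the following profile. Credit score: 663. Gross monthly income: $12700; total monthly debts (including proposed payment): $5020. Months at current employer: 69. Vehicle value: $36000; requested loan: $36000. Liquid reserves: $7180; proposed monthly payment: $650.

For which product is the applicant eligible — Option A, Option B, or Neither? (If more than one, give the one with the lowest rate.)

Option B

DTI = 5,020/12,700 = 39.5%.
LTV = 36,000/36,000 = 100%.
Reserves = 7,180/650 = 11.0 months.
Option A: score 663 ≥ 660; DTI 39.5% ≤ 40%; LTV 100% > 85% → does not qualify.
Option B: score 663 ≥ 620; DTI 39.5% ≤ 50%; LTV 100% ≤ 110%; reserves 11.0 ≥ 9 mo → qualifies.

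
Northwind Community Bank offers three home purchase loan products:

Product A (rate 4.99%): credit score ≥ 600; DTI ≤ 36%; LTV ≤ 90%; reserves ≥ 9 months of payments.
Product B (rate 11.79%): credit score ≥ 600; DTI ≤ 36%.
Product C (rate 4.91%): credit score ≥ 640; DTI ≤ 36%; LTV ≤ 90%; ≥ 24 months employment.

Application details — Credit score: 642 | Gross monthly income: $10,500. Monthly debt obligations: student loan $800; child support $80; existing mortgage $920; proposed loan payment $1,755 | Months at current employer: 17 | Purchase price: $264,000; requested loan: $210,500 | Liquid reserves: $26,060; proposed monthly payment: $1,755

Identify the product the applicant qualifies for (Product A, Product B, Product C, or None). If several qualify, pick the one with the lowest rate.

Product A

Total debts = (800 + 80 + 920 + 1,755) = 3,555; DTI = 3,555/10,500 = 33.9%.
LTV = 210,500/264,000 = 79.7%.
Reserves = 26,060/1,755 = 14.8 months.
Product A: score 642 ≥ 600; DTI 33.9% ≤ 36%; LTV 79.7% ≤ 90%; reserves 14.8 ≥ 9 mo → qualifies.
Product B: score 642 ≥ 600; DTI 33.9% ≤ 36% → qualifies.
Product C: score 642 ≥ 640; DTI 33.9% ≤ 36%; LTV 79.7% ≤ 90%; employment 17 < 24 mo → does not qualify.
Qualifying: Product A, Product B. Lowest rate is 4.99% → Product A.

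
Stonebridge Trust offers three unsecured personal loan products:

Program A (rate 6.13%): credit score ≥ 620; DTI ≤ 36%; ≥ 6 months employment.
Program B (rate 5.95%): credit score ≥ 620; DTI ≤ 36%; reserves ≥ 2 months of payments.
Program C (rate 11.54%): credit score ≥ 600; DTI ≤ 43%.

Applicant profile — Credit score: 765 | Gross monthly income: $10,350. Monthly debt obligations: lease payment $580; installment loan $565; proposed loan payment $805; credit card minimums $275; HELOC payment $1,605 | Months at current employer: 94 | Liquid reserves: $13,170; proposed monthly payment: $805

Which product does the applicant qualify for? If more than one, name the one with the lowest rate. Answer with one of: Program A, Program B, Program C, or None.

Total debts = (580 + 565 + 805 + 275 + 1,605) = 3,830; DTI = 3,830/10,350 = 37%.
Reserves = 13,170/805 = 16.4 months.
Program A: score 765 ≥ 620; DTI 37% > 36%; employment 94 ≥ 6 mo → does not qualify.
Program B: score 765 ≥ 620; DTI 37% > 36%; reserves 16.4 ≥ 2 mo → does not qualify.
Program C: score 765 ≥ 600; DTI 37% ≤ 43% → qualifies.

Program C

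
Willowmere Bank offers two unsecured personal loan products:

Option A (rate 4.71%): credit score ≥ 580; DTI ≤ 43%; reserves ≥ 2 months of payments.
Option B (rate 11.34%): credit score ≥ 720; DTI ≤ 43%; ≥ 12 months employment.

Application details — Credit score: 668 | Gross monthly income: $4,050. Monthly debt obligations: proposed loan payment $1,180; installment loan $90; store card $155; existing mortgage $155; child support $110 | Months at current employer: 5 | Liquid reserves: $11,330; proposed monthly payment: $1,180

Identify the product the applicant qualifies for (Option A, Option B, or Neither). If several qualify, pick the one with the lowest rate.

Total debts = (1,180 + 90 + 155 + 155 + 110) = 1,690; DTI = 1,690/4,050 = 41.7%.
Reserves = 11,330/1,180 = 9.6 months.
Option A: score 668 ≥ 580; DTI 41.7% ≤ 43%; reserves 9.6 ≥ 2 mo → qualifies.
Option B: score 668 < 720; DTI 41.7% ≤ 43%; employment 5 < 12 mo → does not qualify.

Option A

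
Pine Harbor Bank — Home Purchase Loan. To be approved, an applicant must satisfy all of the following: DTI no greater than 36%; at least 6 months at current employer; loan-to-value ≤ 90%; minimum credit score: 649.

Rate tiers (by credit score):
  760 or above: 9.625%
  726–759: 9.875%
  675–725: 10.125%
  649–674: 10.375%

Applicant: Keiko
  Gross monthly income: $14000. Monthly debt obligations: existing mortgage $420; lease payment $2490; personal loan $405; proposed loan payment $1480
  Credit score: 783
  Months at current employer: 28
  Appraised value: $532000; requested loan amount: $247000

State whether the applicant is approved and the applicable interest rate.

Credit score 783 ≥ 649 (meets minimum)
LTV: 247,000 ÷ 532,000 = 46.4%, within 90% cap
Employment 28 ≥ 6 months
Total monthly debts = (420 + 2,490 + 405 + 1,480) = 4,795. Debt-to-income = 4,795/14,000 = 34.2% — meets 36% limit
All requirements met. Score 783 falls in the 760 or above tier → 9.625%.

Approved at 9.625%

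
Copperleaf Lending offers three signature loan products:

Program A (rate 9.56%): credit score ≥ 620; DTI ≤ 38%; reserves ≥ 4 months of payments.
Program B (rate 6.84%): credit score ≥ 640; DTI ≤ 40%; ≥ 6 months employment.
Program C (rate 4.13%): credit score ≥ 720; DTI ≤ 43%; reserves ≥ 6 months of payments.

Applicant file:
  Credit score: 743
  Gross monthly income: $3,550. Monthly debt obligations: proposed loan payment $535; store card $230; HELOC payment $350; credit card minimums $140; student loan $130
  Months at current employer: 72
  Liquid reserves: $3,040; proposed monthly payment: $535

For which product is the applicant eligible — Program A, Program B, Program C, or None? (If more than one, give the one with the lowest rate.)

Program B

Total debts = (535 + 230 + 350 + 140 + 130) = 1,385; DTI = 1,385/3,550 = 39%.
Reserves = 3,040/535 = 5.7 months.
Program A: score 743 ≥ 620; DTI 39% > 38%; reserves 5.7 ≥ 4 mo → does not qualify.
Program B: score 743 ≥ 640; DTI 39% ≤ 40%; employment 72 ≥ 6 mo → qualifies.
Program C: score 743 ≥ 720; DTI 39% ≤ 43%; reserves 5.7 < 6 mo → does not qualify.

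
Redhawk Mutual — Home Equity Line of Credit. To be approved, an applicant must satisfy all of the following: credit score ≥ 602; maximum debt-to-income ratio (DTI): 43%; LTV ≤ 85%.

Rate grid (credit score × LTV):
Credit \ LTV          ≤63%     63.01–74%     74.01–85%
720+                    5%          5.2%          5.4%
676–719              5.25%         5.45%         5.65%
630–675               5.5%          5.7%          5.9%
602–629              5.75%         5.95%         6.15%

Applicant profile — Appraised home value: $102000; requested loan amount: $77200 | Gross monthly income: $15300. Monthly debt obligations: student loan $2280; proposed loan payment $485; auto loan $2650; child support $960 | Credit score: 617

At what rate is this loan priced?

Credit score 617 ≥ 602; Total monthly debts = (2,280 + 485 + 2,650 + 960) = 6,375. Debt-to-income = 6,375/15,300 = 41.7% — meets 43% limit
Loan-to-value = 77,200/102,000 = 75.7% — pass (85% max)
Credit 617 → row 602–629; LTV 75.7% → column 74.01–85%. Grid cell → 6.15%.

6.15%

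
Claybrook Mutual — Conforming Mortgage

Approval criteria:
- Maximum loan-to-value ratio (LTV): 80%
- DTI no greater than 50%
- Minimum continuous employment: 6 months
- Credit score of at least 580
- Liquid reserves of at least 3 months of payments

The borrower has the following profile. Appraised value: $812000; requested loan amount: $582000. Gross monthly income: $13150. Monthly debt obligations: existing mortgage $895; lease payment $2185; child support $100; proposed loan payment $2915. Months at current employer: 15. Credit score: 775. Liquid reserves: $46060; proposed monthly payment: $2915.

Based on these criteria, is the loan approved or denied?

Approved

Loan-to-value = 582,000/812,000 = 71.7% — pass (80% max)
Total monthly debts = (895 + 2,185 + 100 + 2,915) = 6,095. DTI = 6,095/13,150 = 46.3% ≤ 50%
Employment 15 ≥ 6 months
Credit score 775 ≥ 580 (meets)
Liquid reserves cover 46,060/2,915 = 15.8 months — ≥ 3 required
All criteria satisfied.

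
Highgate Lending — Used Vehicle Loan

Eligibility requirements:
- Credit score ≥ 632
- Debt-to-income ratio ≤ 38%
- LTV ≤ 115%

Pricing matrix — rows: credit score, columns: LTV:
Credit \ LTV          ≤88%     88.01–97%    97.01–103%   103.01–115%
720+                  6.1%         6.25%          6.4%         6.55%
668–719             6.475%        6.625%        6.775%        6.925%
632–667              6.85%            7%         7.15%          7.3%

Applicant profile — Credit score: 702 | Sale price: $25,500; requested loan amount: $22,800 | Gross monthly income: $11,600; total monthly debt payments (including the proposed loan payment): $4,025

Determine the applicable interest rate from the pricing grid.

6.625%

Credit score 702 ≥ 632; DTI: 4,025 ÷ 11,600 = 34.7%, within the 38% cap
LTV = 22,800/25,500 = 89.4% ≤ 115%
Row: 702 falls in 668–719. Column: 89.4% falls in 88.01–97%. Rate = 6.625%.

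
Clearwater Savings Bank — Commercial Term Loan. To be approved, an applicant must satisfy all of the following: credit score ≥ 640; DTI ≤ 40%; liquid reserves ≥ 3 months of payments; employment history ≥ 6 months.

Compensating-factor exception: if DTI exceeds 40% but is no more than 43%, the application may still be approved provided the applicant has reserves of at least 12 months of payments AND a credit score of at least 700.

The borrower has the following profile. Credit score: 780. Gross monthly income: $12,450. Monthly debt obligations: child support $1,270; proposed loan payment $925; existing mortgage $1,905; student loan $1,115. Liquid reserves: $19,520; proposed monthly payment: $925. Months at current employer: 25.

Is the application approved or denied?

Credit score 780 ≥ 640 (meets base)
Total debts = (1,270 + 925 + 1,905 + 1,115) = 5,215. DTI = 5,215/12,450 = 41.9% > 40% — standard DTI limit exceeded.
Liquid reserves cover 19,520/925 = 21.1 months — ≥ 3 required
Employment 25 ≥ 6 months
DTI 41.9% is within the 40%–43% exception band; checking compensating factors.
Override check — reserves: 21.1 mo (ok); score: 780 (ok).
Both override conditions satisfied; DTI exception granted.

Approved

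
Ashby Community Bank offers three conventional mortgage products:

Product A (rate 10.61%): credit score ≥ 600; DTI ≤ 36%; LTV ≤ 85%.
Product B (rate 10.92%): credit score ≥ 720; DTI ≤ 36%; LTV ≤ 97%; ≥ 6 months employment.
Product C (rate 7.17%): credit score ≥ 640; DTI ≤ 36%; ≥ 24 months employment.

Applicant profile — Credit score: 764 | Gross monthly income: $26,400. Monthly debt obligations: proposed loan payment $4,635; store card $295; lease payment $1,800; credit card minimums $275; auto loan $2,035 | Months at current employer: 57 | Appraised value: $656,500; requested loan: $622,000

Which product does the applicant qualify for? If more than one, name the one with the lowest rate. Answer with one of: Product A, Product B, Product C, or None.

Product C

Total debts = (4,635 + 295 + 1,800 + 275 + 2,035) = 9,040; DTI = 9,040/26,400 = 34.2%.
LTV = 622,000/656,500 = 94.7%.
Product A: score 764 ≥ 600; DTI 34.2% ≤ 36%; LTV 94.7% > 85% → does not qualify.
Product B: score 764 ≥ 720; DTI 34.2% ≤ 36%; LTV 94.7% ≤ 97%; employment 57 ≥ 6 mo → qualifies.
Product C: score 764 ≥ 640; DTI 34.2% ≤ 36%; employment 57 ≥ 24 mo → qualifies.
Qualifying: Product B, Product C. Lowest rate is 7.17% → Product C.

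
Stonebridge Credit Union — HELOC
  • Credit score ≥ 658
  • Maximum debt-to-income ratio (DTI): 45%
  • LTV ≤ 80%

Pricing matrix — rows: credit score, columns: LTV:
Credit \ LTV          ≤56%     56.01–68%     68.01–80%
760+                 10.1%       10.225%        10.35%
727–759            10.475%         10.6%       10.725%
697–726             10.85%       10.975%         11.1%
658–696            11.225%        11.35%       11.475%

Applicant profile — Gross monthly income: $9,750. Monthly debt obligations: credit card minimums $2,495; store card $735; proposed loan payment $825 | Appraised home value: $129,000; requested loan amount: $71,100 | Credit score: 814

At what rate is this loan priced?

Credit score 814 ≥ 658; Total monthly debts = (2,495 + 735 + 825) = 4,055. DTI = 4,055/9,750 = 41.6% ≤ 45%
LTV: 71,100 ÷ 129,000 = 55.1%, within 80% cap
Row: 814 falls in 760+. Column: 55.1% falls in ≤56%. Rate = 10.1%.

10.1%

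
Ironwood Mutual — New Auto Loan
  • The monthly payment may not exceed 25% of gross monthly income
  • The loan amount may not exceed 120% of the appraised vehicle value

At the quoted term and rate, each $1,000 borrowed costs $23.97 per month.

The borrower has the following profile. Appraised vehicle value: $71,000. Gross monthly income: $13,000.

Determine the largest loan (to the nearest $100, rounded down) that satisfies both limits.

$85,200

Payment cap: 25% × $13,000 = $3,250/month.
At $23.97 per $1,000, that supports 3,250/23.97 × 1,000 ≈ $135,586 → $135,500.
LTV cap: 120% × $71,000 = $85,200 → $85,200.
Binding constraint: loan-to-value.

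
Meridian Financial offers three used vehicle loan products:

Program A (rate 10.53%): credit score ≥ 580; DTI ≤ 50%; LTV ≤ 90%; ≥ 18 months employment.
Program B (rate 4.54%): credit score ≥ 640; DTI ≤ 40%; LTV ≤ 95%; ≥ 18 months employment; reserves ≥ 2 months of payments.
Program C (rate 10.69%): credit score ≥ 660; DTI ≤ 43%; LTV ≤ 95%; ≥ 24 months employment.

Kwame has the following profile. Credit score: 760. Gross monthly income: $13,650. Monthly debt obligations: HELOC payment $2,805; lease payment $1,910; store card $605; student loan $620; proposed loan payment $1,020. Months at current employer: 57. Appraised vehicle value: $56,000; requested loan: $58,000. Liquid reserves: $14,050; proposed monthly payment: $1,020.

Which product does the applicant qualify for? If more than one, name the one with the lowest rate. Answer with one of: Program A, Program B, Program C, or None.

None

Total debts = (2,805 + 1,910 + 605 + 620 + 1,020) = 6,960; DTI = 6,960/13,650 = 51%.
LTV = 58,000/56,000 = 103.6%.
Reserves = 14,050/1,020 = 13.8 months.
Program A: score 760 ≥ 580; DTI 51% > 50%; LTV 103.6% > 90%; employment 57 ≥ 18 mo → does not qualify.
Program B: score 760 ≥ 640; DTI 51% > 40%; LTV 103.6% > 95%; employment 57 ≥ 18 mo; reserves 13.8 ≥ 2 mo → does not qualify.
Program C: score 760 ≥ 660; DTI 51% > 43%; LTV 103.6% > 95%; employment 57 ≥ 24 mo → does not qualify.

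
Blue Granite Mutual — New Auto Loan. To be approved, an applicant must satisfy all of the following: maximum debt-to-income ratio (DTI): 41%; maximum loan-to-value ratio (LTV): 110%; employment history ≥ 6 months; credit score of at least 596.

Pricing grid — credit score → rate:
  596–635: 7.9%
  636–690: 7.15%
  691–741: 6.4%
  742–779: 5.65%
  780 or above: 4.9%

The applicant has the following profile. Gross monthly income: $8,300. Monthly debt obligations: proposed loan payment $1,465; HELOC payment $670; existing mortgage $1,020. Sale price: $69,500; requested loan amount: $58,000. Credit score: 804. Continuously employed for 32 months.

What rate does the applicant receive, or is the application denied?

Credit score 804 ≥ 596 (meets minimum)
LTV: 58,000 ÷ 69,500 = 83.5%, within 110% cap
Employment 32 ≥ 6 months
Total monthly debts = (1,465 + 670 + 1,020) = 3,155. DTI = 3,155/8,300 = 38% ≤ 41%
All requirements met. Score 804 falls in the 780 or above tier → 4.9%.

Approved at 4.9%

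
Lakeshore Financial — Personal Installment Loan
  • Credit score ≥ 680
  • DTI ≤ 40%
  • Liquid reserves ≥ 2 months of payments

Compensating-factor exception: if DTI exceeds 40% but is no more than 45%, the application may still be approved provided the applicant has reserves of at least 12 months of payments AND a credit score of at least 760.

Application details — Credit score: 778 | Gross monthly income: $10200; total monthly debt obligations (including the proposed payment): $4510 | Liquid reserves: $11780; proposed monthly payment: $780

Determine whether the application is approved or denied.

Credit score 778 ≥ 680 (meets base)
DTI = 4,510/10,200 = 44.2% > 40% — standard DTI limit exceeded.
Reserves: 11,780 ÷ 780 = 15.1 months (meets 2-month minimum)
DTI 44.2% is within the 40%–45% exception band; checking compensating factors.
Override check — reserves: 15.1 mo (ok); score: 778 (ok).
Both override conditions satisfied; DTI exception granted.

Approved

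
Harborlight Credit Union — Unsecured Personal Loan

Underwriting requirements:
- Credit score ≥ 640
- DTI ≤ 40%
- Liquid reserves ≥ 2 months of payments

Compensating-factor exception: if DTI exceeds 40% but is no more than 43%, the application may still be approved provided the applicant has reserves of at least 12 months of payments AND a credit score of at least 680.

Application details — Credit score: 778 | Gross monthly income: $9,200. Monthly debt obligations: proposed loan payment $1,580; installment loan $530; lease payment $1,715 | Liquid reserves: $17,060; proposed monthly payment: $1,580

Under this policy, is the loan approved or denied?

Credit score 778 ≥ 640 (meets base)
Total debts = (1,580 + 530 + 1,715) = 3,825. DTI: 3,825 ÷ 9,200 = 41.6%, over the 40% base limit.
Reserves: 17,060 ÷ 1,580 = 10.8 months (meets 2-month minimum)
DTI 41.6% is within the 40%–43% exception band; checking compensating factors.
Reserves 10.8 < 12 months; credit score 778 ≥ 680.
Override conditions not both satisfied; exception does not apply.

Denied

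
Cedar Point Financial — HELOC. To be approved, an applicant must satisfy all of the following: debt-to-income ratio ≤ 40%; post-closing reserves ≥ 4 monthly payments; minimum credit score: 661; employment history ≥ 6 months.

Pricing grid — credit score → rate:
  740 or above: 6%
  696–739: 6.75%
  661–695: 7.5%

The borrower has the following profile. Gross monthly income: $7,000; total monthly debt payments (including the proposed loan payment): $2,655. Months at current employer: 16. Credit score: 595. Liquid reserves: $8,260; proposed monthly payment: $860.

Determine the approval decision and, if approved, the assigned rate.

Credit score 595 < 661 (below minimum)
DTI = 2,655/7,000 = 37.9% ≤ 40%
Reserves: 8,260 ÷ 860 = 9.6 months (meets 4-month minimum)
Employment 16 ≥ 6 months
Not all requirements met → denied.

Denied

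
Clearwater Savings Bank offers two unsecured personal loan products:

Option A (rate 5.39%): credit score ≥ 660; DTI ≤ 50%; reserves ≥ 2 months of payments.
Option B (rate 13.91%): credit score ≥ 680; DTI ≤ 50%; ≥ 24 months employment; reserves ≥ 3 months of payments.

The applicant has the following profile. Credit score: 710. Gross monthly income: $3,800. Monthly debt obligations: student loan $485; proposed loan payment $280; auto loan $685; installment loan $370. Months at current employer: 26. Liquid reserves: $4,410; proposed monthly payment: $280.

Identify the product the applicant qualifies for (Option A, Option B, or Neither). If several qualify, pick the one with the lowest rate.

Option A

Total debts = (485 + 280 + 685 + 370) = 1,820; DTI = 1,820/3,800 = 47.9%.
Reserves = 4,410/280 = 15.8 months.
Option A: score 710 ≥ 660; DTI 47.9% ≤ 50%; reserves 15.8 ≥ 2 mo → qualifies.
Option B: score 710 ≥ 680; DTI 47.9% ≤ 50%; employment 26 ≥ 24 mo; reserves 15.8 ≥ 3 mo → qualifies.
Qualifying: Option A, Option B. Lowest rate is 5.39% → Option A.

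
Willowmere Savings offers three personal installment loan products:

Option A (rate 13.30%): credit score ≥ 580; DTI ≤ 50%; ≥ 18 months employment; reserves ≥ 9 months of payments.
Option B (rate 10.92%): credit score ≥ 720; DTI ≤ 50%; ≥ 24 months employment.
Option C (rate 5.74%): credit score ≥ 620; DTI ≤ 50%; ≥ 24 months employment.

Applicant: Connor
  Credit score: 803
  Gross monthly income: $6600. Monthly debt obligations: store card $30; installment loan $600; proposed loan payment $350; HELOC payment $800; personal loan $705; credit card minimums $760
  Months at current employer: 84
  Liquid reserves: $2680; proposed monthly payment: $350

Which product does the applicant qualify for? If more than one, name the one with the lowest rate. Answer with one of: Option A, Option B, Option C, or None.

Option C

Total debts = (30 + 600 + 350 + 800 + 705 + 760) = 3,245; DTI = 3,245/6,600 = 49.2%.
Reserves = 2,680/350 = 7.7 months.
Option A: score 803 ≥ 580; DTI 49.2% ≤ 50%; employment 84 ≥ 18 mo; reserves 7.7 < 9 mo → does not qualify.
Option B: score 803 ≥ 720; DTI 49.2% ≤ 50%; employment 84 ≥ 24 mo → qualifies.
Option C: score 803 ≥ 620; DTI 49.2% ≤ 50%; employment 84 ≥ 24 mo → qualifies.
Qualifying: Option B, Option C. Lowest rate is 5.74% → Option C.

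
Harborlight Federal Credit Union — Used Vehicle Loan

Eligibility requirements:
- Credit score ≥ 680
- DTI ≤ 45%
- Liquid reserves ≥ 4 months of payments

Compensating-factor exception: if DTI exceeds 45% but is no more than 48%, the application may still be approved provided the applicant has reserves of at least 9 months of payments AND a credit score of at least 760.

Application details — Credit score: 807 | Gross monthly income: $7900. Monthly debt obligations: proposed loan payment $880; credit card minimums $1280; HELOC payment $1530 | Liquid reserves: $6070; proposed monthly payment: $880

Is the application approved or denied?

Denied

Credit score 807 ≥ 680 (meets base)
Total debts = (880 + 1,280 + 1,530) = 3,690. DTI: 3,690 ÷ 7,900 = 46.7%, over the 45% base limit.
Reserves = 6,070/880 = 6.9 months ≥ 4
DTI 46.7% is within the 45%–48% exception band; checking compensating factors.
Reserves 6.9 < 9 months; credit score 807 ≥ 760.
Override conditions not both satisfied; exception does not apply.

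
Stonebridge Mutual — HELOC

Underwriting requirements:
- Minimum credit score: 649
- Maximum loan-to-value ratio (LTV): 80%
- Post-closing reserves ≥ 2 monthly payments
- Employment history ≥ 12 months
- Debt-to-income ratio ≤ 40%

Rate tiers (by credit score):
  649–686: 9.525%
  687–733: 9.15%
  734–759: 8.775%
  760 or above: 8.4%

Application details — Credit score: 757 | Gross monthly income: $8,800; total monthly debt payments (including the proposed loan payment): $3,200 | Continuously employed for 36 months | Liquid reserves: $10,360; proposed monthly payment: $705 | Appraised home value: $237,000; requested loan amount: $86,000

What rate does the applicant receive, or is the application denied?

Approved at 8.775%

Credit score 757 ≥ 649 (meets minimum)
DTI: 3,200 ÷ 8,800 = 36.4%, within the 40% cap
LTV: 86,000 ÷ 237,000 = 36.3%, within 80% cap
Employment 36 ≥ 12 months
Reserves: 10,360 ÷ 705 = 14.7 months (meets 2-month minimum)
All requirements met. Score 757 falls in the 734–759 tier → 8.775%.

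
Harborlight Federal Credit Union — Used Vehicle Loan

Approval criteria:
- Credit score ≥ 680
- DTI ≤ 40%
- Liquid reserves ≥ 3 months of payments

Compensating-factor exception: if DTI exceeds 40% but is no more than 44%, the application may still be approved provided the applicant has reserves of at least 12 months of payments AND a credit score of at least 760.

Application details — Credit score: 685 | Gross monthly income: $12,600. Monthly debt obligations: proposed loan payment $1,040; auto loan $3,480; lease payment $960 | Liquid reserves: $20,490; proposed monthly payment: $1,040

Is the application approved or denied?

Credit score 685 ≥ 680 (meets base)
Total debts = (1,040 + 3,480 + 960) = 5,480. DTI: 5,480 ÷ 12,600 = 43.5%, over the 40% base limit.
Reserves = 20,490/1,040 = 19.7 months ≥ 3
43.5% falls in the override range (40%–44%), so the compensating-factor test applies.
Override check — reserves: 19.7 mo (ok); score: 685 (below 760).
Override conditions not both satisfied; exception does not apply.

Denied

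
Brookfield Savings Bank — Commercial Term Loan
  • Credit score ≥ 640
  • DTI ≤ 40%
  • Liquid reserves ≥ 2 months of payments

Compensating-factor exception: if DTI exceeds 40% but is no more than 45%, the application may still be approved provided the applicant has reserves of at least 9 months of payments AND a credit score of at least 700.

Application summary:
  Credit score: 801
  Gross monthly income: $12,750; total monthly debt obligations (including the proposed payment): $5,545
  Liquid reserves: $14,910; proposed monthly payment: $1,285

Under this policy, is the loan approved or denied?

Credit score 801 ≥ 640 (meets base)
DTI = 5,545/12,750 = 43.5% > 40% — standard DTI limit exceeded.
Reserves = 14,910/1,285 = 11.6 months ≥ 2
43.5% falls in the override range (40%–45%), so the compensating-factor test applies.
Reserves 11.6 ≥ 9 months; credit score 801 ≥ 700.
Both override conditions satisfied; DTI exception granted.

Approved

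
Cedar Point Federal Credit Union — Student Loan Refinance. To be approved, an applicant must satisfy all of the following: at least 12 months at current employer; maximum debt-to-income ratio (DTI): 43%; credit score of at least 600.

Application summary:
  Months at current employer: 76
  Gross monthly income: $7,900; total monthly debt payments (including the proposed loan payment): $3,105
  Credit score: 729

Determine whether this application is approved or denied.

Employment 76 ≥ 12 months
Debt-to-income = 3,105/7,900 = 39.3% — meets 43% limit
Credit score 729 ≥ 600 (meets)
All criteria satisfied.

Approved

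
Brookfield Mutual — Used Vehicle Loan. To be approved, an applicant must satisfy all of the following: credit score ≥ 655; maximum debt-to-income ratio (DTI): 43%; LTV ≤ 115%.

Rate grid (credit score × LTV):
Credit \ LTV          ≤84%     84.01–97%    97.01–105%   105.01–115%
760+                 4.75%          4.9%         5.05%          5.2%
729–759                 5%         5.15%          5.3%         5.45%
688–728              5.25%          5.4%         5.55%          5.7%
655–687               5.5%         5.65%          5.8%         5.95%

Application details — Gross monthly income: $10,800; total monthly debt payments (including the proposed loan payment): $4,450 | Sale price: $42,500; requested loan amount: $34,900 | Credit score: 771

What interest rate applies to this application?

Credit score 771 ≥ 655; DTI = 4,450/10,800 = 41.2% ≤ 43%
Loan-to-value = 34,900/42,500 = 82.1% — pass (115% max)
Credit 771 → row 760+; LTV 82.1% → column ≤84%. Grid cell → 4.75%.

4.75%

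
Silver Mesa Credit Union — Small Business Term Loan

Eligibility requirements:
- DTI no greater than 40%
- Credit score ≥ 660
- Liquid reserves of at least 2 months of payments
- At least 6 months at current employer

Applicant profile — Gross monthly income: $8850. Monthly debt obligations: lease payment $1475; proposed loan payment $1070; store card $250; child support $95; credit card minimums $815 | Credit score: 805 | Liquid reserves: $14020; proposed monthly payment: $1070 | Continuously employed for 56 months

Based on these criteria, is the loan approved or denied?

Total monthly debts = (1,475 + 1,070 + 250 + 95 + 815) = 3,705. DTI: 3,705 ÷ 8,850 = 41.9%, exceeds the 40% cap
Credit score 805 ≥ 660 (meets)
Reserves: 14,020 ÷ 1,070 = 13.1 months (meets 2-month minimum)
Employment 56 ≥ 6 months
Fails on DTI.

Denied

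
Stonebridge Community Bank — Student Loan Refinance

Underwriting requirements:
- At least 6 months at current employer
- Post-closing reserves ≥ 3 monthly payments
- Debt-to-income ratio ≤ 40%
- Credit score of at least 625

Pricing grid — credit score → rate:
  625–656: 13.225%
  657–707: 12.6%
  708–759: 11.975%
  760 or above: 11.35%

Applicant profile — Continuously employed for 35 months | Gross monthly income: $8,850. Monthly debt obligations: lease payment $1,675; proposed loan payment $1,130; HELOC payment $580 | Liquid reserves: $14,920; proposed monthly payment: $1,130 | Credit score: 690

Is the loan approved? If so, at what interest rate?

Approved at 12.6%

Credit score 690 ≥ 625 (meets minimum)
Employment 35 ≥ 6 months
Total monthly debts = (1,675 + 1,130 + 580) = 3,385. DTI: 3,385 ÷ 8,850 = 38.2%, within the 40% cap
Liquid reserves cover 14,920/1,130 = 13.2 months — ≥ 3 required
All requirements met. Score 690 falls in the 657–707 tier → 12.6%.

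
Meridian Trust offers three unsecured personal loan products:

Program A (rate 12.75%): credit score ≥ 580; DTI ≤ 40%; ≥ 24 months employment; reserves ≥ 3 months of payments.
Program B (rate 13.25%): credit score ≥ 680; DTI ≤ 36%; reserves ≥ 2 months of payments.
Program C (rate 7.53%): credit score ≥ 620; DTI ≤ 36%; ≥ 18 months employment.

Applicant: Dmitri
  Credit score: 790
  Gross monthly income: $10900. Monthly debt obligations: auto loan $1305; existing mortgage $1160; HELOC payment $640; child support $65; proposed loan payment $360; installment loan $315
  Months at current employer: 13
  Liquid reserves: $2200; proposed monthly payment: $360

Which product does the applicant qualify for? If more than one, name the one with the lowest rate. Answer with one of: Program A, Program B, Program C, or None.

Total debts = (1,305 + 1,160 + 640 + 65 + 360 + 315) = 3,845; DTI = 3,845/10,900 = 35.3%.
Reserves = 2,200/360 = 6.1 months.
Program A: score 790 ≥ 580; DTI 35.3% ≤ 40%; employment 13 < 24 mo; reserves 6.1 ≥ 3 mo → does not qualify.
Program B: score 790 ≥ 680; DTI 35.3% ≤ 36%; reserves 6.1 ≥ 2 mo → qualifies.
Program C: score 790 ≥ 620; DTI 35.3% ≤ 36%; employment 13 < 18 mo → does not qualify.

Program B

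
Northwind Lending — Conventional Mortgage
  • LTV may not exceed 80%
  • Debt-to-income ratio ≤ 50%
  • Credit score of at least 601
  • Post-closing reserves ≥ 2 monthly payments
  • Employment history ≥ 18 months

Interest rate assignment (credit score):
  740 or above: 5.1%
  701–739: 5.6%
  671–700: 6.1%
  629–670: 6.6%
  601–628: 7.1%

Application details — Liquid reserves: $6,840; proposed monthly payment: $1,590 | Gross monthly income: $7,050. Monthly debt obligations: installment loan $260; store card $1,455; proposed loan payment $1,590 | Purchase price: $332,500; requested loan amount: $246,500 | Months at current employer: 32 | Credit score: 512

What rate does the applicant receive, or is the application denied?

Credit score 512 < 601 (below minimum)
LTV: 246,500 ÷ 332,500 = 74.1%, within 80% cap
Total monthly debts = (260 + 1,455 + 1,590) = 3,305. DTI: 3,305 ÷ 7,050 = 46.9%, within the 50% cap
Liquid reserves cover 6,840/1,590 = 4.3 months — ≥ 2 required
Employment 32 ≥ 18 months
Not all requirements met → denied.

Denied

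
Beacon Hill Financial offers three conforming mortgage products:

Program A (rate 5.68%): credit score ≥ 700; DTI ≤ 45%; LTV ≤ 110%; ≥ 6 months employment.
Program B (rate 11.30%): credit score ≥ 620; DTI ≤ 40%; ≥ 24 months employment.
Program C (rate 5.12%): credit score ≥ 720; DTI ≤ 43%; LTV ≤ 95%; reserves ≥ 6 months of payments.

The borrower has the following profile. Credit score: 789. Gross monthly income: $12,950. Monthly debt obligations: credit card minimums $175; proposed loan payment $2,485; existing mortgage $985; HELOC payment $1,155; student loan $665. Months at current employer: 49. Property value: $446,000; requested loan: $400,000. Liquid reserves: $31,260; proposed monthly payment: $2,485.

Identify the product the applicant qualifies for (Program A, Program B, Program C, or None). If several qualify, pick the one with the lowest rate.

Program C

Total debts = (175 + 2,485 + 985 + 1,155 + 665) = 5,465; DTI = 5,465/12,950 = 42.2%.
LTV = 400,000/446,000 = 89.7%.
Reserves = 31,260/2,485 = 12.6 months.
Program A: score 789 ≥ 700; DTI 42.2% ≤ 45%; LTV 89.7% ≤ 110%; employment 49 ≥ 6 mo → qualifies.
Program B: score 789 ≥ 620; DTI 42.2% > 40%; employment 49 ≥ 24 mo → does not qualify.
Program C: score 789 ≥ 720; DTI 42.2% ≤ 43%; LTV 89.7% ≤ 95%; reserves 12.6 ≥ 6 mo → qualifies.
Qualifying: Program A, Program C. Lowest rate is 5.12% → Program C.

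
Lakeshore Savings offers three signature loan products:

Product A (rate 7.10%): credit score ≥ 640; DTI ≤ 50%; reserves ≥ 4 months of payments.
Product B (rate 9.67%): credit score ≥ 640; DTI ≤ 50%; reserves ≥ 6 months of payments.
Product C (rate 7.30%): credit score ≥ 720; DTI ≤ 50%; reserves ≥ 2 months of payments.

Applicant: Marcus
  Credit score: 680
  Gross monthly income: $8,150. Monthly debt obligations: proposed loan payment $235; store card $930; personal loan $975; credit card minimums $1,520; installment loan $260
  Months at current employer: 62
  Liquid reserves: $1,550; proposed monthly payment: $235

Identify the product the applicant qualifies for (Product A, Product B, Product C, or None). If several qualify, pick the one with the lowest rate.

Product A

Total debts = (235 + 930 + 975 + 1,520 + 260) = 3,920; DTI = 3,920/8,150 = 48.1%.
Reserves = 1,550/235 = 6.6 months.
Product A: score 680 ≥ 640; DTI 48.1% ≤ 50%; reserves 6.6 ≥ 4 mo → qualifies.
Product B: score 680 ≥ 640; DTI 48.1% ≤ 50%; reserves 6.6 ≥ 6 mo → qualifies.
Product C: score 680 < 720; DTI 48.1% ≤ 50%; reserves 6.6 ≥ 2 mo → does not qualify.
Qualifying: Product A, Product B. Lowest rate is 7.10% → Product A.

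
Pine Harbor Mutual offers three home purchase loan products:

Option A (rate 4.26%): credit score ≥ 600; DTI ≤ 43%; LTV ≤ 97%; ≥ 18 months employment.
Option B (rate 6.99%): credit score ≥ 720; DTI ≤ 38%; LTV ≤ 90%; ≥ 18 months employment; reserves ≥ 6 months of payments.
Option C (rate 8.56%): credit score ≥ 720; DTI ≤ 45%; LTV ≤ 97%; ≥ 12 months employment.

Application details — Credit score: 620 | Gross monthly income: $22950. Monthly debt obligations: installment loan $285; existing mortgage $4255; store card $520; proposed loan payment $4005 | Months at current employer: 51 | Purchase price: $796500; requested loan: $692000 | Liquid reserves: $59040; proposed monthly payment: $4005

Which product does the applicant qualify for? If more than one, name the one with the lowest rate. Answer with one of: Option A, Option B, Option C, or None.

Total debts = (285 + 4,255 + 520 + 4,005) = 9,065; DTI = 9,065/22,950 = 39.5%.
LTV = 692,000/796,500 = 86.9%.
Reserves = 59,040/4,005 = 14.7 months.
Option A: score 620 ≥ 600; DTI 39.5% ≤ 43%; LTV 86.9% ≤ 97%; employment 51 ≥ 18 mo → qualifies.
Option B: score 620 < 720; DTI 39.5% > 38%; LTV 86.9% ≤ 90%; employment 51 ≥ 18 mo; reserves 14.7 ≥ 6 mo → does not qualify.
Option C: score 620 < 720; DTI 39.5% ≤ 45%; LTV 86.9% ≤ 97%; employment 51 ≥ 12 mo → does not qualify.

Option A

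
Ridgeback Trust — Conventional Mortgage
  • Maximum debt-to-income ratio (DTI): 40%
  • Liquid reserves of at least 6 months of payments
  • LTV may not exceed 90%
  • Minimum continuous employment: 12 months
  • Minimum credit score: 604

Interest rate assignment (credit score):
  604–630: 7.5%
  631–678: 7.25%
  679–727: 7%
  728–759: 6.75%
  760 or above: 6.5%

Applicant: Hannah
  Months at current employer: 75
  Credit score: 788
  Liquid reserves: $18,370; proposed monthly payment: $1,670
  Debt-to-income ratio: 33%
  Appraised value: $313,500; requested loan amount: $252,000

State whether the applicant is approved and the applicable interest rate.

Approved at 6.5%

Credit score 788 ≥ 604 (meets minimum)
DTI 33% is within the 40% limit
Employment 75 ≥ 12 months
LTV = 252,000/313,500 = 80.4% ≤ 90%
Reserves = 18,370/1,670 = 11.0 months ≥ 6
All requirements met. Score 788 falls in the 760 or above tier → 6.5%.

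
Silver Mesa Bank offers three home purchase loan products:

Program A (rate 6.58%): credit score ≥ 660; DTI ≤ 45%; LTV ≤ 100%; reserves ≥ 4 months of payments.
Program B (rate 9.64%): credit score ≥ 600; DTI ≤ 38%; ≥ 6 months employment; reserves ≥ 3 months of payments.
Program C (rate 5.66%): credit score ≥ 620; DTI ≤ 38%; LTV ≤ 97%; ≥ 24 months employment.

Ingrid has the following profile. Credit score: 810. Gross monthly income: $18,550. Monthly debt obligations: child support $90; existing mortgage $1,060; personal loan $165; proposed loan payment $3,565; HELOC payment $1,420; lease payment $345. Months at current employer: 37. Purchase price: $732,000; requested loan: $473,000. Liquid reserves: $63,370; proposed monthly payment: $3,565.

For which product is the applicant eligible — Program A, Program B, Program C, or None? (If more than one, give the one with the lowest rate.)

Program C

Total debts = (90 + 1,060 + 165 + 3,565 + 1,420 + 345) = 6,645; DTI = 6,645/18,550 = 35.8%.
LTV = 473,000/732,000 = 64.6%.
Reserves = 63,370/3,565 = 17.8 months.
Program A: score 810 ≥ 660; DTI 35.8% ≤ 45%; LTV 64.6% ≤ 100%; reserves 17.8 ≥ 4 mo → qualifies.
Program B: score 810 ≥ 600; DTI 35.8% ≤ 38%; employment 37 ≥ 6 mo; reserves 17.8 ≥ 3 mo → qualifies.
Program C: score 810 ≥ 620; DTI 35.8% ≤ 38%; LTV 64.6% ≤ 97%; employment 37 ≥ 24 mo → qualifies.
Qualifying: Program A, Program B, Program C. Lowest rate is 5.66% → Program C.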